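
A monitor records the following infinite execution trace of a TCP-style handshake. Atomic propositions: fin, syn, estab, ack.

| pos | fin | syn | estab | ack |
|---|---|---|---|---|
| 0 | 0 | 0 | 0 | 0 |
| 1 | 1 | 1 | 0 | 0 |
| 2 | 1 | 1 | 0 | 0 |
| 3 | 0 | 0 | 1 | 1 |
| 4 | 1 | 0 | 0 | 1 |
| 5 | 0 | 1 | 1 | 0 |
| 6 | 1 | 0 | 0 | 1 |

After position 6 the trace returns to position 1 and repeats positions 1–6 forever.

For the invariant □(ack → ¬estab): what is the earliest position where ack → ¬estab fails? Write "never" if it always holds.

3

Check ack → ¬estab at each position in order: 0 ✓, 1 ✓, 2 ✓.
At position 3 the labels are {ack, estab}, so ack → ¬estab is false there. This is the first violation.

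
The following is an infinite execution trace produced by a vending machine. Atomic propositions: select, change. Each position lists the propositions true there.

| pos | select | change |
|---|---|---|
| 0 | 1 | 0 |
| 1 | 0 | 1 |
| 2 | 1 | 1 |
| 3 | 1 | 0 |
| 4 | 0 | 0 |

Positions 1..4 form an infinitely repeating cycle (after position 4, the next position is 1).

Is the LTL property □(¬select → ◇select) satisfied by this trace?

¬select → ◇select holds at every position 0..4, and those are all positions ever visited, so □(¬select → ◇select) holds.
Positions where ¬select holds: 1, 4.
Check ◇select at each: 1→ok, 4→ok.

Yes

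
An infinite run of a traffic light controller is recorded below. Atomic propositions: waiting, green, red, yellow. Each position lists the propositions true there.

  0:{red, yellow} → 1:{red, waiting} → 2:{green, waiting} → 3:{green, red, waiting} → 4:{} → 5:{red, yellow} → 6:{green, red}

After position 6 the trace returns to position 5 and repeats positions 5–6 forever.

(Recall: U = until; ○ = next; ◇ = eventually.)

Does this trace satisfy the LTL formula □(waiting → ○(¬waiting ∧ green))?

waiting → ○(¬waiting ∧ green) must hold at every position from 0 onward. It fails at position 1, so □(waiting → ○(¬waiting ∧ green)) is false.
Positions where waiting holds: 1, 2, 3.
Check ○(¬waiting ∧ green) at each: 1→fails, 2→fails, 3→fails.

Does not hold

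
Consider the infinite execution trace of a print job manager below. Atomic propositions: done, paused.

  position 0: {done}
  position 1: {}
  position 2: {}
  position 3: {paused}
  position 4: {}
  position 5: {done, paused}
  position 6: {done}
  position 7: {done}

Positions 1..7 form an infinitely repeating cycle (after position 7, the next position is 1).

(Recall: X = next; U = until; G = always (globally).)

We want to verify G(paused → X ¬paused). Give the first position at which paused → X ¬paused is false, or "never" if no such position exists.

never

paused → X ¬paused holds at every position 0..7, and those are all the positions the trace ever visits, so the invariant G(paused → X ¬paused) is never violated.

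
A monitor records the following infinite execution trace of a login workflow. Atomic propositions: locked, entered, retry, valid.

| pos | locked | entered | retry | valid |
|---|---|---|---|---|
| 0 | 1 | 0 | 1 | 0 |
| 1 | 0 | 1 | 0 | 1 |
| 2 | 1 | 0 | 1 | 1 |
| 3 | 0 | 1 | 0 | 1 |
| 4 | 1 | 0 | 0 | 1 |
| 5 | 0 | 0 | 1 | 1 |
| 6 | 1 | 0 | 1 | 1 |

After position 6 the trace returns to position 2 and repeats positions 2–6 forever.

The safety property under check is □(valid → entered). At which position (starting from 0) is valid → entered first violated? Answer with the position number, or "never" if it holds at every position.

2

Check valid → entered at each position in order: 0 ✓, 1 ✓.
At position 2 the labels are {locked, retry, valid}, so valid → entered is false there. This is the first violation.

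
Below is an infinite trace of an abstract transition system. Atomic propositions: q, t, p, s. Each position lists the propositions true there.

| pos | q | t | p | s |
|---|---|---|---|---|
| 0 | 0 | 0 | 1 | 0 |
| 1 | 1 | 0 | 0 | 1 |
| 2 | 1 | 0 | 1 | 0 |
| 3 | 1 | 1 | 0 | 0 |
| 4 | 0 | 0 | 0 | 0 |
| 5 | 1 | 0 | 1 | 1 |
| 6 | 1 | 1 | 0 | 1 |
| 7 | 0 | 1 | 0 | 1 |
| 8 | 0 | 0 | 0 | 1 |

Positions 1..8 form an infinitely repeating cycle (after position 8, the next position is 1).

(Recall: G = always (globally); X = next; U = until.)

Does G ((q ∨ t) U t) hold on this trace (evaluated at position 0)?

(q ∨ t) U t must hold at every position from 0 onward. It fails at position 0, so G ((q ∨ t) U t) is false.

Does not hold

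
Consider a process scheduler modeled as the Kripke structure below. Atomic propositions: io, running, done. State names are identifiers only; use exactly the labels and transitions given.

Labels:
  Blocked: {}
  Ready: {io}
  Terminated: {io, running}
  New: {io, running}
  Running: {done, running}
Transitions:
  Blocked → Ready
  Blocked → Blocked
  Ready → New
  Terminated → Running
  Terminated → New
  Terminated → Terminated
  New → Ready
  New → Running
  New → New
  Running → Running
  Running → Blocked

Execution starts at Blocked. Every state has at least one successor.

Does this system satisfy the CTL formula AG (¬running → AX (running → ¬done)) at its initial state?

States satisfying ¬running → AX (running → ¬done): {Blocked, Ready, Terminated, New, Running}.
States satisfying AG (¬running → AX (running → ¬done)): {Blocked, Ready, Terminated, New, Running}.
Every state reachable from Blocked satisfies ¬running → AX (running → ¬done).
Blocked ∈ Sat(AG (¬running → AX (running → ¬done))).

Yes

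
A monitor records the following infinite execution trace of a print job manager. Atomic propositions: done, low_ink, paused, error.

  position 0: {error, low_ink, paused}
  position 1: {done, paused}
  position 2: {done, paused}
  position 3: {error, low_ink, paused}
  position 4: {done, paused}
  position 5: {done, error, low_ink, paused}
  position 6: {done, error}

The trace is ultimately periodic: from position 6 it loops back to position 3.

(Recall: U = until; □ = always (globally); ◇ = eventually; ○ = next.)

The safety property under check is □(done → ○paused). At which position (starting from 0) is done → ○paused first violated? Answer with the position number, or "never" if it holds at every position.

5

Check done → ○paused at each position in order: 0 ✓, 1 ✓, 2 ✓, 3 ✓, 4 ✓.
At position 5 the labels are {done, error, low_ink, paused} and the next position 6 has {done, error}, so done → ○paused is false there. This is the first violation.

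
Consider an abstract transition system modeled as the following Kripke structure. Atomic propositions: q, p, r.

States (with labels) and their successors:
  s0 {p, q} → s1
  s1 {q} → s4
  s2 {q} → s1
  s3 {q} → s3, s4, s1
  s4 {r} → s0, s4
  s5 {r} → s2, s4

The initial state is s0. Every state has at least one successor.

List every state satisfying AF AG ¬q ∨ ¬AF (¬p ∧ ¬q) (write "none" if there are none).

{s3}

States satisfying AG ¬q: ∅.
States satisfying AF AG ¬q: ∅.
States satisfying ¬p ∧ ¬q: {s4, s5}.
States satisfying AF (¬p ∧ ¬q): {s0, s1, s2, s4, s5}.
States satisfying ¬AF (¬p ∧ ¬q): {s3}.
States satisfying AF AG ¬q ∨ ¬AF (¬p ∧ ¬q): {s3}.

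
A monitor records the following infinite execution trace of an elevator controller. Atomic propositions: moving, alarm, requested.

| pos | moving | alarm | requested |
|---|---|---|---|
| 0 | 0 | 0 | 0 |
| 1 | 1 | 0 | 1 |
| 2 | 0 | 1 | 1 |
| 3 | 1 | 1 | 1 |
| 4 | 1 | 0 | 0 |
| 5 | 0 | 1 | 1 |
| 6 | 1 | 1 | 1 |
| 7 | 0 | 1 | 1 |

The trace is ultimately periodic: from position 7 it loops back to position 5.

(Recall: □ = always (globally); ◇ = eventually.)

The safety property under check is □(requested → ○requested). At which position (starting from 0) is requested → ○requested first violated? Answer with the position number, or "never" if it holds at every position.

3

Check requested → ○requested at each position in order: 0 ✓, 1 ✓, 2 ✓.
At position 3 the labels are {alarm, moving, requested} and the next position 4 has {moving}, so requested → ○requested is false there. This is the first violation.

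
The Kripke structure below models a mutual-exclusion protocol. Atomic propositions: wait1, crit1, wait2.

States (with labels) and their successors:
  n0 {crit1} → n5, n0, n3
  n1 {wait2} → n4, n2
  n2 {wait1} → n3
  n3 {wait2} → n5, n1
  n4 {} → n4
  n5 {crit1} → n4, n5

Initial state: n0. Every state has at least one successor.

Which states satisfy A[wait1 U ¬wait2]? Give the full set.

{n0, n2, n4, n5}

States satisfying wait1: {n2}.
States satisfying ¬wait2: {n0, n2, n4, n5}.
States satisfying A[wait1 U ¬wait2]: {n0, n2, n4, n5}.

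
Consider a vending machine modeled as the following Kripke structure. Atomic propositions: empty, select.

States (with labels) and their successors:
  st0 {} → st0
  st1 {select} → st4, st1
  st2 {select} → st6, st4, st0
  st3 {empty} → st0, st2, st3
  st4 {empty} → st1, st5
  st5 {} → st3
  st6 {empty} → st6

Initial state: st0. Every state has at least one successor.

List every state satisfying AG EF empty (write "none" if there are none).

States satisfying EF empty: {st1, st2, st3, st4, st5, st6}.
States satisfying AG EF empty: {st6}.

{st6}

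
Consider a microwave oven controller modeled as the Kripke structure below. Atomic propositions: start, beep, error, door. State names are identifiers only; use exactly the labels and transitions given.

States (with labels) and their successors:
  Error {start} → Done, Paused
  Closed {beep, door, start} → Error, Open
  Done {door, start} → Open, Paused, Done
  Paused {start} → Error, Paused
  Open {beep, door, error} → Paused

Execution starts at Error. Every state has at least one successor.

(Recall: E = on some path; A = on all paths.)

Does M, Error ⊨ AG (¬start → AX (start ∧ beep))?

Violated

States satisfying ¬start → AX (start ∧ beep): {Error, Closed, Done, Paused}.
States satisfying AG (¬start → AX (start ∧ beep)): ∅.
Open is reachable from Error and violates ¬start → AX (start ∧ beep), so AG fails at Error.
Error ∉ Sat(AG (¬start → AX (start ∧ beep))).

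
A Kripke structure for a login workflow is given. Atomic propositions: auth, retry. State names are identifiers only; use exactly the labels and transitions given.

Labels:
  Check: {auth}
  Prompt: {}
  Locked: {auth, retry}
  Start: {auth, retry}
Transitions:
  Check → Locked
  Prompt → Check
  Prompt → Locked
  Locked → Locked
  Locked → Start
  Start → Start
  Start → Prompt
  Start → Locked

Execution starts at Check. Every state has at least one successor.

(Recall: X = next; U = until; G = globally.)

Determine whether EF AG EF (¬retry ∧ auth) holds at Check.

States satisfying AG EF (¬retry ∧ auth): {Check, Prompt, Locked, Start}.
States satisfying EF AG EF (¬retry ∧ auth): {Check, Prompt, Locked, Start}.
Some path from Check reaches a state where AG EF (¬retry ∧ auth) holds.
Check ∈ Sat(EF AG EF (¬retry ∧ auth)).

Yes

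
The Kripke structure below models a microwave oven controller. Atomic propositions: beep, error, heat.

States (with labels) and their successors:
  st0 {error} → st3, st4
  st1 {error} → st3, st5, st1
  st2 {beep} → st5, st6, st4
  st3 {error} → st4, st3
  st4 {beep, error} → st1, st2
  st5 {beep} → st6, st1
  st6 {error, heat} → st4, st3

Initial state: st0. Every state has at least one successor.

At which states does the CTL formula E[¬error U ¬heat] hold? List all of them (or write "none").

{st0, st1, st2, st3, st4, st5}

States satisfying ¬error: {st2, st5}.
States satisfying ¬heat: {st0, st1, st2, st3, st4, st5}.
States satisfying E[¬error U ¬heat]: {st0, st1, st2, st3, st4, st5}.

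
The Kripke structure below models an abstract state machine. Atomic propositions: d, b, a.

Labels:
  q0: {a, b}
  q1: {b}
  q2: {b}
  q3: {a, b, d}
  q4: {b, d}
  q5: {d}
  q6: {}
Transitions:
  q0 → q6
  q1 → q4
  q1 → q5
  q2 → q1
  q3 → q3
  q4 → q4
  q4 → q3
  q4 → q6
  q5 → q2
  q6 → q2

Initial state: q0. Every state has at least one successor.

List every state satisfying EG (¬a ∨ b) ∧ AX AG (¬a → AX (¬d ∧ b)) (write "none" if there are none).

{q3}

States satisfying ¬a ∨ b: {q0, q1, q2, q3, q4, q5, q6}.
States satisfying EG (¬a ∨ b): {q0, q1, q2, q3, q4, q5, q6}.
States satisfying AG (¬a → AX (¬d ∧ b)): {q3}.
States satisfying AX AG (¬a → AX (¬d ∧ b)): {q3}.
States satisfying EG (¬a ∨ b) ∧ AX AG (¬a → AX (¬d ∧ b)): {q3}.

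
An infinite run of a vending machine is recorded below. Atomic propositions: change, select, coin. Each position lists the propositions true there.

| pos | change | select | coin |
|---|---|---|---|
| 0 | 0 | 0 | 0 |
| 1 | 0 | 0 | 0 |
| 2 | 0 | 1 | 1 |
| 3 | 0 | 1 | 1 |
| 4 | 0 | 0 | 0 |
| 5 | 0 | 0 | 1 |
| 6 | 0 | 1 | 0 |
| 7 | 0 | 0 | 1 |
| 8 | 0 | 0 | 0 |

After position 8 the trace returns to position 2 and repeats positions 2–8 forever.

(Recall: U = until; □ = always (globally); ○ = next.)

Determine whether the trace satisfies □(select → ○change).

Does not hold

select → ○change must hold at every position from 0 onward. It fails at position 2, so □(select → ○change) is false.
Positions where select holds: 2, 3, 6.
Check ○change at each: 2→fails, 3→fails, 6→fails.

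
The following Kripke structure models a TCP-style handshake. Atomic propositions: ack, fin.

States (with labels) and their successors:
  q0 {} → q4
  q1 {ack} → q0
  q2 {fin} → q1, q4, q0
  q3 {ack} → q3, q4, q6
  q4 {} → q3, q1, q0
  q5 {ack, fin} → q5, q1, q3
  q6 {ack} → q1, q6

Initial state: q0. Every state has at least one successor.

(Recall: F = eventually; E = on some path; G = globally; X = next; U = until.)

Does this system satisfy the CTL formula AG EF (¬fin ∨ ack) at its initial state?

Satisfied

States satisfying EF (¬fin ∨ ack): {q0, q1, q2, q3, q4, q5, q6}.
States satisfying AG EF (¬fin ∨ ack): {q0, q1, q2, q3, q4, q5, q6}.
Every state reachable from q0 satisfies EF (¬fin ∨ ack).
q0 ∈ Sat(AG EF (¬fin ∨ ack)).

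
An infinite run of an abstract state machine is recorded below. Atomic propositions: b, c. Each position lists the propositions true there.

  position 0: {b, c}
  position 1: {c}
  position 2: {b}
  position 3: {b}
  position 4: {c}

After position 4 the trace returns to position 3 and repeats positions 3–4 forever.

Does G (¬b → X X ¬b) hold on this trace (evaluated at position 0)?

Does not hold

¬b → X X ¬b must hold at every position from 0 onward. It fails at position 1, so G (¬b → X X ¬b) is false.
Positions where ¬b holds: 1, 4.
Check X X ¬b at each: 1→fails, 4→ok.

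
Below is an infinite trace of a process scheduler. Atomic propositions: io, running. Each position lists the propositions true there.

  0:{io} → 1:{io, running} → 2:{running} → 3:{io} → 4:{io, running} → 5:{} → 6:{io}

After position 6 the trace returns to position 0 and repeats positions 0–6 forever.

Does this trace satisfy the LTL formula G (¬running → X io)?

¬running → X io holds at every position 0..6, and those are all positions ever visited, so G (¬running → X io) holds.
Positions where ¬running holds: 0, 3, 5, 6.
Check X io at each: 0→ok, 3→ok, 5→ok, 6→ok.

Holds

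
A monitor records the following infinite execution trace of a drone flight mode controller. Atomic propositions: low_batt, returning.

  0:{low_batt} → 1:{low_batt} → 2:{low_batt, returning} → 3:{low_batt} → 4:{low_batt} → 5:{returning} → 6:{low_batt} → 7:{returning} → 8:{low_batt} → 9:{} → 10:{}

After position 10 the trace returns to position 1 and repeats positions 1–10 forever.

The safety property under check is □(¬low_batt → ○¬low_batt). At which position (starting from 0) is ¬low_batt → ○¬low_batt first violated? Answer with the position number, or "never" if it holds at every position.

Check ¬low_batt → ○¬low_batt at each position in order: 0 ✓, 1 ✓, 2 ✓, 3 ✓, 4 ✓.
At position 5 the labels are {returning} and the next position 6 has {low_batt}, so ¬low_batt → ○¬low_batt is false there. This is the first violation.

5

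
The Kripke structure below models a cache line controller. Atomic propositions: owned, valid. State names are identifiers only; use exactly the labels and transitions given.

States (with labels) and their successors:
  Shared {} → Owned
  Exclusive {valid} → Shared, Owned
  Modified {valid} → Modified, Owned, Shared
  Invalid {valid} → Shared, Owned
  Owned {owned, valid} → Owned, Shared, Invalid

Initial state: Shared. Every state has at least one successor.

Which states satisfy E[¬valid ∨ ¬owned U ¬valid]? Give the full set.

{Shared, Exclusive, Modified, Invalid}

States satisfying ¬valid ∨ ¬owned: {Shared, Exclusive, Modified, Invalid}.
States satisfying ¬valid: {Shared}.
States satisfying E[¬valid ∨ ¬owned U ¬valid]: {Shared, Exclusive, Modified, Invalid}.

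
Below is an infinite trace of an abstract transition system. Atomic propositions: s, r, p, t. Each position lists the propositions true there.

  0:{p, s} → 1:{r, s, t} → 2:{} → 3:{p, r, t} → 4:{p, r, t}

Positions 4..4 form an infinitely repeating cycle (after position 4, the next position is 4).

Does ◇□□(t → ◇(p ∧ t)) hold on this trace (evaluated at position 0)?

□□(t → ◇(p ∧ t)) holds at position 0, which is reachable from 0, so ◇□□(t → ◇(p ∧ t)) holds.

Yes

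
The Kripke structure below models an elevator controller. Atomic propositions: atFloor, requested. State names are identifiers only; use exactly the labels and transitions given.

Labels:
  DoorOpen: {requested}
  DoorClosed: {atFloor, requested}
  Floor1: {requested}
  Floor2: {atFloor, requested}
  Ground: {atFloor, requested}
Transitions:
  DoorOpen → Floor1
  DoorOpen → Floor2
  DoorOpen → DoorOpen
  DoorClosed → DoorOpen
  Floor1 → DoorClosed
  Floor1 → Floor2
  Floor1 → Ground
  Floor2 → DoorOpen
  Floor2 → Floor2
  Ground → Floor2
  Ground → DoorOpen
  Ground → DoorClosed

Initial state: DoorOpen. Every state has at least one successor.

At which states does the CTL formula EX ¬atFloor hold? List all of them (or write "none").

{DoorOpen, DoorClosed, Floor2, Ground}

States satisfying ¬atFloor: {DoorOpen, Floor1}.
States satisfying EX ¬atFloor: {DoorOpen, DoorClosed, Floor2, Ground}.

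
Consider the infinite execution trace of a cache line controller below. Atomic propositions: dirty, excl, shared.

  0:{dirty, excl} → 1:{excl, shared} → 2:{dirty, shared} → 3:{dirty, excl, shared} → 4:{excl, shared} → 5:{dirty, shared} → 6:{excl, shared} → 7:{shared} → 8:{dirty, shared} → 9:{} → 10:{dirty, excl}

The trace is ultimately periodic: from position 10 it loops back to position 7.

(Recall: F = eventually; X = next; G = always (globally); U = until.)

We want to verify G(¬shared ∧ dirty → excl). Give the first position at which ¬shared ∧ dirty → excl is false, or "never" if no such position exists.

¬shared ∧ dirty → excl holds at every position 0..10, and those are all the positions the trace ever visits, so the invariant G(¬shared ∧ dirty → excl) is never violated.

never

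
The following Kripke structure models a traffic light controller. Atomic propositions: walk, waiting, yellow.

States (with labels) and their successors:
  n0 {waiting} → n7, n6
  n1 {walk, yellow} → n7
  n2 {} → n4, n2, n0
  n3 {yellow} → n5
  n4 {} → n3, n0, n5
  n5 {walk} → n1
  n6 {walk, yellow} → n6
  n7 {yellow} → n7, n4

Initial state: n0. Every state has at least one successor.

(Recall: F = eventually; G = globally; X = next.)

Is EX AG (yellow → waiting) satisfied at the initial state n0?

Violated

States satisfying AG (yellow → waiting): ∅.
States satisfying EX AG (yellow → waiting): ∅.
No suitable path/successor from n0 witnesses the formula.
n0 ∉ Sat(EX AG (yellow → waiting)).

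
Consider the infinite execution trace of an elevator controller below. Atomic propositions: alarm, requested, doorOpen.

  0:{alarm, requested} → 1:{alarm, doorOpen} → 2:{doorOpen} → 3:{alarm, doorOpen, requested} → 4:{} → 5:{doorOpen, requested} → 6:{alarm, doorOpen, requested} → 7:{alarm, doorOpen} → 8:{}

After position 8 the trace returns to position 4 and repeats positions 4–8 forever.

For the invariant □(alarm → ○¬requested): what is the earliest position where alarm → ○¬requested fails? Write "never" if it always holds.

alarm → ○¬requested holds at every position 0..8, and those are all the positions the trace ever visits, so the invariant □(alarm → ○¬requested) is never violated.

never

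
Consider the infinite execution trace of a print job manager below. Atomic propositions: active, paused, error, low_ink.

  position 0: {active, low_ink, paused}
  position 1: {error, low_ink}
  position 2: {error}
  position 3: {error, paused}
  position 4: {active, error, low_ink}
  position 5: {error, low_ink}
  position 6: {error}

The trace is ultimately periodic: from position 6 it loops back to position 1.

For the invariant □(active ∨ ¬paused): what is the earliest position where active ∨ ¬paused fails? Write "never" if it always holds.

Check active ∨ ¬paused at each position in order: 0 ✓, 1 ✓, 2 ✓.
At position 3 the labels are {error, paused}, so active ∨ ¬paused is false there. This is the first violation.

3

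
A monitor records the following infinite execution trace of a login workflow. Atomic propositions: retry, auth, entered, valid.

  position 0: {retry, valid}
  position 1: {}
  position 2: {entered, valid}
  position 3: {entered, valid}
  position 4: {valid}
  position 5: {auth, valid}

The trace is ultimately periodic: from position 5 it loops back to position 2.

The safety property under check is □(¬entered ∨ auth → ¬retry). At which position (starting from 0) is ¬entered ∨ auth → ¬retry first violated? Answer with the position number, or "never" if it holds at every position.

0

At position 0 the labels are {retry, valid}, so ¬entered ∨ auth → ¬retry is false there. This is the first violation.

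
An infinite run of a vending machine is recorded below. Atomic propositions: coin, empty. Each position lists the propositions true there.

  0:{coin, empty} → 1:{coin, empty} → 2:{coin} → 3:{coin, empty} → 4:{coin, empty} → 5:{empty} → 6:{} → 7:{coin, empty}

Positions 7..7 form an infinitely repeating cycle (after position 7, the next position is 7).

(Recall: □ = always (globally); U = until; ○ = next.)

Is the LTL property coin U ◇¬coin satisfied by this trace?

Satisfied

Walking from position 0: ◇¬coin first holds at position 0, and coin holds at every earlier position along the way, so coin U ◇¬coin holds.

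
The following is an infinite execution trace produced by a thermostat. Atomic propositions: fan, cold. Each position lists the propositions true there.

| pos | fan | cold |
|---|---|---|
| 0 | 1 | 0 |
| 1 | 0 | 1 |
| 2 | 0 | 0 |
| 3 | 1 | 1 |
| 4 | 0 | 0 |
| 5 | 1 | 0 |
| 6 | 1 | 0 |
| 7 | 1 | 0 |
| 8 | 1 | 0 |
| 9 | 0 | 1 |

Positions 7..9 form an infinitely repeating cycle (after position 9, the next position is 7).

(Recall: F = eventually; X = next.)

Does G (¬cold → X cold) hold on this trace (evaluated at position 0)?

¬cold → X cold must hold at every position from 0 onward. It fails at position 4, so G (¬cold → X cold) is false.
Positions where ¬cold holds: 0, 2, 4, 5, 6, 7, 8.
Check X cold at each: 0→ok, 2→ok, 4→fails, 5→fails, 6→fails, 7→fails, 8→ok.

No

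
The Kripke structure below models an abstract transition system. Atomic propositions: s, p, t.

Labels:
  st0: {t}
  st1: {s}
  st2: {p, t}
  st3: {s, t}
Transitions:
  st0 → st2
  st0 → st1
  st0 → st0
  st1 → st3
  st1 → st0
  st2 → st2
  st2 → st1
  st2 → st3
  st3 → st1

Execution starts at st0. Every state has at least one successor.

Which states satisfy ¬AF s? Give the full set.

{st0, st2}

States satisfying s: {st1, st3}.
States satisfying AF s: {st1, st3}.
States satisfying ¬AF s: {st0, st2}.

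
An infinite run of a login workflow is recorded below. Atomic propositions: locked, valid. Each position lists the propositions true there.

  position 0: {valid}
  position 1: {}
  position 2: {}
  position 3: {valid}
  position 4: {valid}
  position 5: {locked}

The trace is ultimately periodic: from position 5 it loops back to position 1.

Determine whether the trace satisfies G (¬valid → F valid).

¬valid → F valid holds at every position 0..5, and those are all positions ever visited, so G (¬valid → F valid) holds.
Positions where ¬valid holds: 1, 2, 5.
Check F valid at each: 1→ok, 2→ok, 5→ok.

Holds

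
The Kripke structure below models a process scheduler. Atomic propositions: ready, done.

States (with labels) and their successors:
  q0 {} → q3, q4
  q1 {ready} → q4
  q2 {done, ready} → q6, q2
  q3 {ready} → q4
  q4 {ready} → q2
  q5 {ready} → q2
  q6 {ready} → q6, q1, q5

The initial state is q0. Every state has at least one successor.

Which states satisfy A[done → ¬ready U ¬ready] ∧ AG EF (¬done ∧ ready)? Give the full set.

States satisfying done → ¬ready: {q0, q1, q3, q4, q5, q6}.
States satisfying ¬ready: {q0}.
States satisfying A[done → ¬ready U ¬ready]: {q0}.
States satisfying EF (¬done ∧ ready): {q0, q1, q2, q3, q4, q5, q6}.
States satisfying AG EF (¬done ∧ ready): {q0, q1, q2, q3, q4, q5, q6}.
States satisfying A[done → ¬ready U ¬ready] ∧ AG EF (¬done ∧ ready): {q0}.

{q0}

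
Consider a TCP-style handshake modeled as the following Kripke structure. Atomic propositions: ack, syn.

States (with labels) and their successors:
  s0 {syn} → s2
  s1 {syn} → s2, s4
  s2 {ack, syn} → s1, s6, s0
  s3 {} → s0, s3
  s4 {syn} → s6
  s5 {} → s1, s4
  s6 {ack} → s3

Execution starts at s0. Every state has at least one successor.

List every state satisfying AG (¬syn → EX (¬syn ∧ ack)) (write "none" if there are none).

States satisfying ¬syn → EX (¬syn ∧ ack): {s0, s1, s2, s4}.
States satisfying AG (¬syn → EX (¬syn ∧ ack)): ∅.

none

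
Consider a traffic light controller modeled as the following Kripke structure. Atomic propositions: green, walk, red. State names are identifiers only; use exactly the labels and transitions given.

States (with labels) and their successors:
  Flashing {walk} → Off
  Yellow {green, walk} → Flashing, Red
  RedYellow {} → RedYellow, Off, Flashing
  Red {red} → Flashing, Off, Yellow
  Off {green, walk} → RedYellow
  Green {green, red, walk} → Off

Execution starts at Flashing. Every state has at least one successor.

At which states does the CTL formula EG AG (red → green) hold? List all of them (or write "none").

States satisfying AG (red → green): {Flashing, RedYellow, Off, Green}.
States satisfying EG AG (red → green): {Flashing, RedYellow, Off, Green}.

{Flashing, RedYellow, Off, Green}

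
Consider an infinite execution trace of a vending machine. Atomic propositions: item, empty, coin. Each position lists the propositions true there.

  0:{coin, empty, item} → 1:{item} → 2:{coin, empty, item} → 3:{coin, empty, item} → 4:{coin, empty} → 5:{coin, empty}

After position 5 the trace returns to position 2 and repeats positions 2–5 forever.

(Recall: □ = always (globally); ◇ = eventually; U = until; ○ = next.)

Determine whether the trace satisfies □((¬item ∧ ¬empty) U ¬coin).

(¬item ∧ ¬empty) U ¬coin must hold at every position from 0 onward. It fails at position 0, so □((¬item ∧ ¬empty) U ¬coin) is false.

No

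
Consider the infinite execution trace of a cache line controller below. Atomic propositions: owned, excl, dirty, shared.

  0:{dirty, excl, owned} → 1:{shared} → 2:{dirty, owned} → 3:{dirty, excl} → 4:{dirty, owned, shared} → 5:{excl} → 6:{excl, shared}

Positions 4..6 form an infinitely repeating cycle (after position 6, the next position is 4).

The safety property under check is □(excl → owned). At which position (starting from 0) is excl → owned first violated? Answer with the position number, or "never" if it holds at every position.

3

Check excl → owned at each position in order: 0 ✓, 1 ✓, 2 ✓.
At position 3 the labels are {dirty, excl}, so excl → owned is false there. This is the first violation.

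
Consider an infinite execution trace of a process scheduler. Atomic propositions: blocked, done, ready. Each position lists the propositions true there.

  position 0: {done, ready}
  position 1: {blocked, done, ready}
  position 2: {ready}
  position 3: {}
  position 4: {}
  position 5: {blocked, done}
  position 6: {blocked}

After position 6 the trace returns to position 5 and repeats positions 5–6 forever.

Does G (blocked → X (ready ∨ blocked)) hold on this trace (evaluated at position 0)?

blocked → X (ready ∨ blocked) holds at every position 0..6, and those are all positions ever visited, so G (blocked → X (ready ∨ blocked)) holds.
Positions where blocked holds: 1, 5, 6.
Check X (ready ∨ blocked) at each: 1→ok, 5→ok, 6→ok.

Yes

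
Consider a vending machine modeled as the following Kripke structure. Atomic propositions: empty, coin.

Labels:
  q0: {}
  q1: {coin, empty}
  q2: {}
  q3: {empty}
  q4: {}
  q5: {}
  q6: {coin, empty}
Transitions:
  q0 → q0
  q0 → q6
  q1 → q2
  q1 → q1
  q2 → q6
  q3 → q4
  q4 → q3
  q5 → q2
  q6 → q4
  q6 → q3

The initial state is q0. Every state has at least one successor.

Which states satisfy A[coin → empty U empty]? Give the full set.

States satisfying coin → empty: {q0, q1, q2, q3, q4, q5, q6}.
States satisfying empty: {q1, q3, q6}.
States satisfying A[coin → empty U empty]: {q1, q2, q3, q4, q5, q6}.

{q1, q2, q3, q4, q5, q6}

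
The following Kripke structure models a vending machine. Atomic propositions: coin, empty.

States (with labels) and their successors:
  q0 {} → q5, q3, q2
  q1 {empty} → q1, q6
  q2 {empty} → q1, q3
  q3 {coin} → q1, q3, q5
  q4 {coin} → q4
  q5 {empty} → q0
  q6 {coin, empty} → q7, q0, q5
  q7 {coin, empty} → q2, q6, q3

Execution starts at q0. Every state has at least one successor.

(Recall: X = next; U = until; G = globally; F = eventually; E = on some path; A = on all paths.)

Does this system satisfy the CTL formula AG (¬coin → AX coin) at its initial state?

Does not hold

States satisfying ¬coin → AX coin: {q3, q4, q6, q7}.
States satisfying AG (¬coin → AX coin): {q4}.
q0 is reachable from q0 and violates ¬coin → AX coin, so AG fails at q0.
q0 ∉ Sat(AG (¬coin → AX coin)).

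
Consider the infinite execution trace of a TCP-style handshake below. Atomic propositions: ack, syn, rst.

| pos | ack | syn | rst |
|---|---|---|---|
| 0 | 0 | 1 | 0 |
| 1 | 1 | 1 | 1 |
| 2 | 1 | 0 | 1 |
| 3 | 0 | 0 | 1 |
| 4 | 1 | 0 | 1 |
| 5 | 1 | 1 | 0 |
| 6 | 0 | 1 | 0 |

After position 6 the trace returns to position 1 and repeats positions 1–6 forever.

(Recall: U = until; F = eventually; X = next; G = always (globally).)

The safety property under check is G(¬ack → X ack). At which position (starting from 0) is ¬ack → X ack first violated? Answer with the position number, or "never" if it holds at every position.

never

¬ack → X ack holds at every position 0..6, and those are all the positions the trace ever visits, so the invariant G(¬ack → X ack) is never violated.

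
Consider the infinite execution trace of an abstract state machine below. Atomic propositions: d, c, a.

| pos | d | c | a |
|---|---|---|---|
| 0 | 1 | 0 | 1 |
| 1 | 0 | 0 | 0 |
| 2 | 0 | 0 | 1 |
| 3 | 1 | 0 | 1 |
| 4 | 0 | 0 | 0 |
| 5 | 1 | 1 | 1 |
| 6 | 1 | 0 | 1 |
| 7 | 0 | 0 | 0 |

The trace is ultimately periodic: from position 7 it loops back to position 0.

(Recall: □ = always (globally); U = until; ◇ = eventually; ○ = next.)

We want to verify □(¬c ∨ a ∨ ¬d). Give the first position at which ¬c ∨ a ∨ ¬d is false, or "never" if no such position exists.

never

¬c ∨ a ∨ ¬d holds at every position 0..7, and those are all the positions the trace ever visits, so the invariant □(¬c ∨ a ∨ ¬d) is never violated.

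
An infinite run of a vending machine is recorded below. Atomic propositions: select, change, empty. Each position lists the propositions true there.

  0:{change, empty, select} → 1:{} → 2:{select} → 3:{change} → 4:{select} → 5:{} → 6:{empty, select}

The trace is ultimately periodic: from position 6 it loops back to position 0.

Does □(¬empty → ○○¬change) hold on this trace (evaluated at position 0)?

¬empty → ○○¬change must hold at every position from 0 onward. It fails at position 1, so □(¬empty → ○○¬change) is false.
Positions where ¬empty holds: 1, 2, 3, 4, 5.
Check ○○¬change at each: 1→fails, 2→ok, 3→ok, 4→ok, 5→fails.

Violated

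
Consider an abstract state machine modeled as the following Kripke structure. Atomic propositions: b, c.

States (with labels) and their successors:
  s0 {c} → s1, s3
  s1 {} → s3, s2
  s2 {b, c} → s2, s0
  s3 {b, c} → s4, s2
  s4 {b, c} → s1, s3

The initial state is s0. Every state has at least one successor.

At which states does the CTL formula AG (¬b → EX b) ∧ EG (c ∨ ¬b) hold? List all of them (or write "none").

States satisfying ¬b → EX b: {s0, s1, s2, s3, s4}.
States satisfying AG (¬b → EX b): {s0, s1, s2, s3, s4}.
States satisfying c ∨ ¬b: {s0, s1, s2, s3, s4}.
States satisfying EG (c ∨ ¬b): {s0, s1, s2, s3, s4}.
States satisfying AG (¬b → EX b) ∧ EG (c ∨ ¬b): {s0, s1, s2, s3, s4}.

{s0, s1, s2, s3, s4}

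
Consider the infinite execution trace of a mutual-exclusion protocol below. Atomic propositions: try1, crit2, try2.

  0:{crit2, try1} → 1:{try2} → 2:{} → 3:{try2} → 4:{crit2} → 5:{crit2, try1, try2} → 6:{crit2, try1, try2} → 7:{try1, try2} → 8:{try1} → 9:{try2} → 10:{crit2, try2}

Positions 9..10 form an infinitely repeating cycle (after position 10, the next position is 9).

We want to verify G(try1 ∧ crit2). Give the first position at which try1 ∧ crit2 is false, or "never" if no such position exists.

Check try1 ∧ crit2 at each position in order: 0 ✓.
At position 1 the labels are {try2}, so try1 ∧ crit2 is false there. This is the first violation.

1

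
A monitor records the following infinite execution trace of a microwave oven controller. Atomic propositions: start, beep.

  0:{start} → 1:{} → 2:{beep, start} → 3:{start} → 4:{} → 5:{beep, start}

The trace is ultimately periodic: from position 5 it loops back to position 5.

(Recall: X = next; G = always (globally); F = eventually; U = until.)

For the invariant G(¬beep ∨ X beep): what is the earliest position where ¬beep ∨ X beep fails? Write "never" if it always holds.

2

Check ¬beep ∨ X beep at each position in order: 0 ✓, 1 ✓.
At position 2 the labels are {beep, start} and the next position 3 has {start}, so ¬beep ∨ X beep is false there. This is the first violation.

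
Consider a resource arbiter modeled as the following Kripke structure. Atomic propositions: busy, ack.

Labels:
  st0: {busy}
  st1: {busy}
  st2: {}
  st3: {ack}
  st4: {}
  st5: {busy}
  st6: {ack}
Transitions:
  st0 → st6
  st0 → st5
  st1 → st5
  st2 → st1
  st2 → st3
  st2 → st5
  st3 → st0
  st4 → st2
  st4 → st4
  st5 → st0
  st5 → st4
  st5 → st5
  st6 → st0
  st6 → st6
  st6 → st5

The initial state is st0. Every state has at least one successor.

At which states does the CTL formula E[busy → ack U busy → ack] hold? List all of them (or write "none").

States satisfying busy → ack: {st2, st3, st4, st6}.
States satisfying E[busy → ack U busy → ack]: {st2, st3, st4, st6}.

{st2, st3, st4, st6}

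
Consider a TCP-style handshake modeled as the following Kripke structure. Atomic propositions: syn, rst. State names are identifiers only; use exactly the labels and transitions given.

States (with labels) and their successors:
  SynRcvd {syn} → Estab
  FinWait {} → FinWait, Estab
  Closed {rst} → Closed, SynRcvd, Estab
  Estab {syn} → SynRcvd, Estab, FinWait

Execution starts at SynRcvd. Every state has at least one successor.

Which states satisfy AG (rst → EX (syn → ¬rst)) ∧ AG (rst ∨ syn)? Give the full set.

none

States satisfying rst → EX (syn → ¬rst): {SynRcvd, FinWait, Closed, Estab}.
States satisfying AG (rst → EX (syn → ¬rst)): {SynRcvd, FinWait, Closed, Estab}.
States satisfying rst ∨ syn: {SynRcvd, Closed, Estab}.
States satisfying AG (rst ∨ syn): ∅.
States satisfying AG (rst → EX (syn → ¬rst)) ∧ AG (rst ∨ syn): ∅.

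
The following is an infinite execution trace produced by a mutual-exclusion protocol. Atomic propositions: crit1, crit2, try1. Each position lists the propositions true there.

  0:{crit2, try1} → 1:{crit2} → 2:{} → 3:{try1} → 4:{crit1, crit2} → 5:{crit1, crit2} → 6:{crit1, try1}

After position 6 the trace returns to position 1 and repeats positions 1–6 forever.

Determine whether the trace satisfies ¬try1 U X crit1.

No

Walking from position 0: at position 0, X crit1 has not yet held and ¬try1 fails, so ¬try1 U X crit1 is false.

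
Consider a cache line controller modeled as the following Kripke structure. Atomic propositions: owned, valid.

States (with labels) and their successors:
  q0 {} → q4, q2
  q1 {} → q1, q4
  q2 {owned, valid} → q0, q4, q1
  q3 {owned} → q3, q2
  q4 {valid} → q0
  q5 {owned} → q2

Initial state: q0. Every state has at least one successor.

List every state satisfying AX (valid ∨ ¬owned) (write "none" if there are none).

States satisfying valid ∨ ¬owned: {q0, q1, q2, q4}.
States satisfying AX (valid ∨ ¬owned): {q0, q1, q2, q4, q5}.

{q0, q1, q2, q4, q5}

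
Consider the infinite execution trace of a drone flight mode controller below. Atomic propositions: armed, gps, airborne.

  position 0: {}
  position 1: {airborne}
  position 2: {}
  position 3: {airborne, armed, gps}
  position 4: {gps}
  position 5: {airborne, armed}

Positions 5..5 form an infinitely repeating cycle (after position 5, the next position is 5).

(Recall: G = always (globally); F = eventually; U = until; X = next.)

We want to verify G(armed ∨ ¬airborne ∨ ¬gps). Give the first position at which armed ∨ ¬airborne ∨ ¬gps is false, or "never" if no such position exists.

armed ∨ ¬airborne ∨ ¬gps holds at every position 0..5, and those are all the positions the trace ever visits, so the invariant G(armed ∨ ¬airborne ∨ ¬gps) is never violated.

never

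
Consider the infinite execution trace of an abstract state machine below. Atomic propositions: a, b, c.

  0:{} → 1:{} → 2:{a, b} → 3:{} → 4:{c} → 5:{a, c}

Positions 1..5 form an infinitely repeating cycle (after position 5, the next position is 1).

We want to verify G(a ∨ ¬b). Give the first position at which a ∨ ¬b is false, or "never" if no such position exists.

a ∨ ¬b holds at every position 0..5, and those are all the positions the trace ever visits, so the invariant G(a ∨ ¬b) is never violated.

never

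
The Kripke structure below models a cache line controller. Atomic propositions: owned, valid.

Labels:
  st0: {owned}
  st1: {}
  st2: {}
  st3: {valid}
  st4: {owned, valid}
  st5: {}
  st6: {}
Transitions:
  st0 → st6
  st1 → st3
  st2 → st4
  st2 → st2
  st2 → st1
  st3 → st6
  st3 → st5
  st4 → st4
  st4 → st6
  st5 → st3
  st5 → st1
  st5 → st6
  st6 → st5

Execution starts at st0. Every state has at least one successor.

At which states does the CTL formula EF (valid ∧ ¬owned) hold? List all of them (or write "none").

{st0, st1, st2, st3, st4, st5, st6}

States satisfying valid ∧ ¬owned: {st3}.
States satisfying EF (valid ∧ ¬owned): {st0, st1, st2, st3, st4, st5, st6}.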